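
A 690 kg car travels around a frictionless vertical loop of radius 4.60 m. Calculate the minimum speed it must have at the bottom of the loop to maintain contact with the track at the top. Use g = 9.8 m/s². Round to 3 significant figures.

At the top: mg = mv_top²/r ⇒ v_top² = gr = 45.08 m²/s²
Energy from bottom to top (height 2r): ½mv_bot² = ½mv_top² + mg(2r)
v_bot² = gr + 4gr = 5gr = 225.4
v_bot = √(5gr) = 15.01 m/s

v = 15.0 m/s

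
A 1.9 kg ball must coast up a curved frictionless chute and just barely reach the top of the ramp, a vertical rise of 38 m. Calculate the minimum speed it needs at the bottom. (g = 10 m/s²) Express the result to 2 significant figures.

At the top it is momentarily at rest, so all KE converts to PE: ½mv² = mgh
v = √(2gh) = √(2 × 10 × 38) = 27.57 m/s

v = 28 m/s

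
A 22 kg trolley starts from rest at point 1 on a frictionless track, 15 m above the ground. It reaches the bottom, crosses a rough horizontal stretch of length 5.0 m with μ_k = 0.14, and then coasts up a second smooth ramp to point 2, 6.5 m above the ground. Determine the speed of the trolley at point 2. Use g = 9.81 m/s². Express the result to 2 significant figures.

v = 12 m/s

Energy at 1: mgh₁ = (22)(9.81)(15) = 3237.3 J
Friction loss: W_f = μ_k mg d = 151.1 J
At 2: ½mv² + mgh₂ = mgh₁ − W_f
½mv² = 3237.3 − 151.1 − 1402.8 = 1683.4 J
v = √(2 × 1683.4/22) = 12.37 m/s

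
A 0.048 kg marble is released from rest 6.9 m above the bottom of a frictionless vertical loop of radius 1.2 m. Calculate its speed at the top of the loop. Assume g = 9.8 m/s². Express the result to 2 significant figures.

v = 9.4 m/s

Energy conservation: mgh = ½mv_top² + mg(2r)
v_top² = 2g(h − 2r) = 2(9.8)(6.9 − 2.400) = 88.20
v_top = 9.391 m/s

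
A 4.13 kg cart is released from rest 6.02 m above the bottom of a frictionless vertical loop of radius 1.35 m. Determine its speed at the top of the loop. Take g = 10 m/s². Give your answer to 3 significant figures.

v = 8.15 m/s

Energy conservation: mgh = ½mv_top² + mg(2r)
v_top² = 2g(h − 2r) = 2(10)(6.02 − 2.700) = 66.40
v_top = 8.149 m/s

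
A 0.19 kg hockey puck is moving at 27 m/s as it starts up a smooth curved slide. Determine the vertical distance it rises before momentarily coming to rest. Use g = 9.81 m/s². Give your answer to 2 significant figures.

h = 37 m

By energy conservation, ½mv² = mgh
h = v²/(2g) = 27²/(2 × 9.81) = 37.16 m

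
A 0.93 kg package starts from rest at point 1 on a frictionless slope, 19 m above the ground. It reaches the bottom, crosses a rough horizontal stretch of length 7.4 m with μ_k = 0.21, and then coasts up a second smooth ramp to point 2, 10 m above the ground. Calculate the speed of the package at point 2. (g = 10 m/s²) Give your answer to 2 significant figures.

Energy at 1: mgh₁ = (0.93)(10)(19) = 176.70 J
Friction loss: W_f = μ_k mg d = 14.45 J
At 2: ½mv² + mgh₂ = mgh₁ − W_f
½mv² = 176.70 − 14.45 − 93.000 = 69.248 J
v = √(2 × 69.248/0.93) = 12.20 m/s

v = 12 m/s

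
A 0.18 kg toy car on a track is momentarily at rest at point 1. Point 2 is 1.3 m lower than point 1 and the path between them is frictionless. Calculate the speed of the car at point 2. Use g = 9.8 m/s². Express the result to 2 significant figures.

Mechanical energy is conserved (no friction): mgh = ½mv²
v = √(2gh) = √(2 × 9.8 × 1.3) = √25.480 = 5.048 m/s

v = 5.0 m/s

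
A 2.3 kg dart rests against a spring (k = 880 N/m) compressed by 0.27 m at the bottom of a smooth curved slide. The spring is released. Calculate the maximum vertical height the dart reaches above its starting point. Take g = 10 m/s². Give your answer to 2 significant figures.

h = 1.4 m

At maximum height the dart is at rest, so ½kx² = mgh
h = kx²/(2mg) = (880)(0.27)²/(2 × 2.3 × 10) = 1.395 m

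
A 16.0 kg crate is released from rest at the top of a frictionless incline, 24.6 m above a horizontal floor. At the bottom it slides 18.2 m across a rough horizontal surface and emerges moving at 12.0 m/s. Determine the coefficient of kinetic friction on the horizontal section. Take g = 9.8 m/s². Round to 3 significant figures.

μ_k = 0.948

Applying the work–energy principle:
mgh = ½mv² + μ_k m g d
mgh = 3857.3 J; ½mv² = 1152.0 J
W_f = 3857.3 − 1152.0 = 2705 J
μ_k = W_f/(mg·d) = 2705/(156.8 × 18.2) = 0.9480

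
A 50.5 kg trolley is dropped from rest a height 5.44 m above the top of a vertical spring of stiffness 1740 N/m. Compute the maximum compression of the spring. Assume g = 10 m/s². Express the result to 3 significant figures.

x = 2.09 m

Measuring PE from the top of the relaxed spring, at max compression the trolley has dropped H + x with zero KE, so:
mg(H + x) = ½kx²
½(1740)x² − (50.5)(10)x − (50.5)(10)(5.44) = 0
870.0x² − 505.0x − 2747 = 0
x = [505.0 + √(255025 + 9.5603e+06)]/(2 × 870.0) = 2.091 m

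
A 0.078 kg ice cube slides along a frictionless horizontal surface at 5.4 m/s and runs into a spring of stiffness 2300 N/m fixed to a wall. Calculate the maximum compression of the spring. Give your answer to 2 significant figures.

All KE is stored as spring PE at maximum compression: ½mv² = ½kx²
x = v√(m/k) = 5.4 × √(0.078/2300) = 0.03145 m

x = 0.031 m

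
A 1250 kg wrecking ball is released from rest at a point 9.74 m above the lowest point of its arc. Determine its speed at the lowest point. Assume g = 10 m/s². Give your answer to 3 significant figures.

By conservation of mechanical energy, mgh = ½mv²
v = √(2gh) = √(2 × 10 × 9.74) = √194.80 = 13.96 m/s

v = 14.0 m/s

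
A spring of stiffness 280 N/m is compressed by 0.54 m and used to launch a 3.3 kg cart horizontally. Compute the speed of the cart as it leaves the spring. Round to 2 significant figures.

Conservation of energy: ½kx² = ½mv²
v = x√(k/m) = 0.54 × √(280/3.3) = 4.974 m/s

v = 5.0 m/s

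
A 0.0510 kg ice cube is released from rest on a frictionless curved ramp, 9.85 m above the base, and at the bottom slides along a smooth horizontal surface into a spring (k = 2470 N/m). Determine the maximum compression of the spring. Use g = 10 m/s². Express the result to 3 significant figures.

x = 0.0638 m

At max compression the cube is momentarily at rest: mgh = ½kx²
x = √(2mgh/k) = √(2 × 0.0510 × 10 × 9.85 / 2470) = 0.06378 m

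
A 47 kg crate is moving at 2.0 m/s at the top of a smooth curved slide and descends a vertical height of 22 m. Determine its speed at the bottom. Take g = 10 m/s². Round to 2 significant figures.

Equating total energy at the two states: ½mv₀² + mgh = ½mv²
v² = v₀² + 2gh = (2.0)² + 2(10)(22) = 444.00
v = √444.00 = 21.07 m/s

v = 21 m/s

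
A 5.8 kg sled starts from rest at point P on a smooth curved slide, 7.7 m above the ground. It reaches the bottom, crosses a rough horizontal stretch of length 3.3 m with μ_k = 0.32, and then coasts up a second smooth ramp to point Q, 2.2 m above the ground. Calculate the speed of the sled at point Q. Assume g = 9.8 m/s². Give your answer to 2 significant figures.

Energy at P: mgh₁ = (5.8)(9.8)(7.7) = 437.67 J
Friction loss: W_f = μ_k mg d = 60.02 J
At Q: ½mv² + mgh₂ = mgh₁ − W_f
½mv² = 437.67 − 60.02 − 125.05 = 252.60 J
v = √(2 × 252.60/5.8) = 9.333 m/s

v = 9.3 m/s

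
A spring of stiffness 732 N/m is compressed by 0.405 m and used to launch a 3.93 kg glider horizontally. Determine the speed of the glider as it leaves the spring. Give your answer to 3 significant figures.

Spring PE converts entirely to kinetic energy: ½kx² = ½mv²
v = x√(k/m) = 0.405 × √(732/3.93) = 5.527 m/s

v = 5.53 m/s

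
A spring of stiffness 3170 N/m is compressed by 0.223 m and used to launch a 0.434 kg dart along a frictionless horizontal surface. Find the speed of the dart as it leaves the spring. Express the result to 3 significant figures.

v = 19.1 m/s

Conservation of energy: ½kx² = ½mv²
v = x√(k/m) = 0.223 × √(3170/0.434) = 19.06 m/s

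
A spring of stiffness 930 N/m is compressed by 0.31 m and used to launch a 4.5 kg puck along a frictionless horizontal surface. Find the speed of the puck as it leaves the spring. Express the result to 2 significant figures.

Spring PE converts entirely to kinetic energy: ½kx² = ½mv²
v = x√(k/m) = 0.31 × √(930/4.5) = 4.457 m/s

v = 4.5 m/s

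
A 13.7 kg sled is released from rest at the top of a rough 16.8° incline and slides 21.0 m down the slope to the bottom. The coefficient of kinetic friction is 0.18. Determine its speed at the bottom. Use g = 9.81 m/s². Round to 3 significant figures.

v = 6.93 m/s

Taking the bottom as reference, mgh = ½mv² + μ_k N L with h = L sinθ, N = mg cosθ:
mgh = mgL sinθ = (13.7)(9.81)(21.0)sin16.8° = 815.75 J
W_f = μ_k mg cosθ · L = (0.18)(13.7)(9.81)cos16.8°·21.0 = 486.3 J
½mv² = 815.75 − 486.3 = 329.41 J
v = √(2 × 329.41/13.7) = 6.935 m/s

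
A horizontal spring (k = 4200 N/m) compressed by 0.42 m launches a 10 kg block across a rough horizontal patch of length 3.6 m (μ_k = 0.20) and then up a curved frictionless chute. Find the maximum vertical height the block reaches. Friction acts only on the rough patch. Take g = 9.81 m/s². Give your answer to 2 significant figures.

h = 3.1 m

Spring energy: E₀ = ½kx² = ½(4200)(0.42)² = 370.44 J
Friction: W_f = μ_k mg d = (0.20)(10)(9.81)(3.6) = 70.63 J
Energy at base of ramp: E = 370.44 − 70.63 = 299.81 J
At max height all remaining energy is PE: mgh = E ⇒ h = E/(mg) = 299.81/(10 × 9.81) = 3.056 m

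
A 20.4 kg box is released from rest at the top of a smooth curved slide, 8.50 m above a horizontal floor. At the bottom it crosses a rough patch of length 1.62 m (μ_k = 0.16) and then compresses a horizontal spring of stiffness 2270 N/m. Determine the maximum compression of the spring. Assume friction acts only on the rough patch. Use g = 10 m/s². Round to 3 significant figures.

x = 1.22 m

Initial energy: E₁ = mgh = (20.4)(10)(8.50) = 1734.0 J
Friction removes W_f = μ_k mg d = (0.16)(20.4)(10)(1.62) = 52.88 J
Energy reaching the spring: E = 1734.0 − 52.88 = 1681.1 J
At max compression ½kx² = E ⇒ x = √(2E/k) = √(2 × 1681.1/2270) = 1.217 m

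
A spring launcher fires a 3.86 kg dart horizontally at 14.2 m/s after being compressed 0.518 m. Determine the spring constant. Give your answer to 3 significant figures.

k = 2900 N/m

Spring PE at full compression equals KE at release: ½kx² = ½mv²
k = mv²/x² = (3.86)(14.2)²/(0.518)² = 2901 N/m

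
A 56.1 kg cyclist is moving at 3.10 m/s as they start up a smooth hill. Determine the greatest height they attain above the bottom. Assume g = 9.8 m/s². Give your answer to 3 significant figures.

h = 0.490 m

Setting KE at the bottom equal to PE gained: ½mv² = mgh
h = v²/(2g) = 3.10²/(2 × 9.8) = 0.4903 m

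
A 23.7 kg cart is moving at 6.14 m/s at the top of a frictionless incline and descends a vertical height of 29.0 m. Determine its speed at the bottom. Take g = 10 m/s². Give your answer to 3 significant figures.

Energy conservation between the two points: ½mv₀² + mgh = ½mv²
The mass cancels from both sides.
v² = v₀² + 2gh = (6.14)² + 2(10)(29.0) = 617.70
v = √617.70 = 24.85 m/s

v = 24.9 m/s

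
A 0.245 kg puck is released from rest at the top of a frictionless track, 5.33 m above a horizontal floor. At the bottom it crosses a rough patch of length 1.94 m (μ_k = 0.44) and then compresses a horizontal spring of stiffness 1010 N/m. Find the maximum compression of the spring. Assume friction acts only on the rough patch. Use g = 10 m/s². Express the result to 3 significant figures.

x = 0.147 m

Initial energy: E₁ = mgh = (0.245)(10)(5.33) = 13.059 J
Friction removes W_f = μ_k mg d = (0.44)(0.245)(10)(1.94) = 2.091 J
Energy reaching the spring: E = 13.059 − 2.091 = 10.967 J
At max compression ½kx² = E ⇒ x = √(2E/k) = √(2 × 10.967/1010) = 0.1474 m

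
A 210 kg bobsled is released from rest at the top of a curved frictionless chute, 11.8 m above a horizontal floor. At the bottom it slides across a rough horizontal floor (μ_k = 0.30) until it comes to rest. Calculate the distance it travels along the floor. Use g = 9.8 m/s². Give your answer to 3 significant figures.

d = 39.3 m

Energy at the top = energy at the end + work done against friction:
At rest all PE has been dissipated by friction: mgh = μ_k m g d
d = h/μ_k = 11.8/0.30 = 39.33 m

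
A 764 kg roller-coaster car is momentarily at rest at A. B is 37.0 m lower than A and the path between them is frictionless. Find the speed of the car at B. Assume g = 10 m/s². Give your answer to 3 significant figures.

v = 27.2 m/s

By conservation of mechanical energy, mgh = ½mv²
v = √(2gh) = √(2 × 10 × 37.0) = √740.00 = 27.20 m/s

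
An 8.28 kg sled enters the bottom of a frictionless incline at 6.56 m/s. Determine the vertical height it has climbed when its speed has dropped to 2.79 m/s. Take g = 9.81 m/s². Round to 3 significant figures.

Energy balance between the two points: ½mv₁² = ½mv₂² + mgh
h = (v₁² − v₂²)/(2g) = (6.56² − 2.79²)/(2 × 9.81) = 1.797 m

h = 1.80 m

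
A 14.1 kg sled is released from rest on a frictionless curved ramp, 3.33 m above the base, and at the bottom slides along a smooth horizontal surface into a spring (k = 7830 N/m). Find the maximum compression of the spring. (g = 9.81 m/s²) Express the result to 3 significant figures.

Gravitational PE at the top equals spring PE at max compression: mgh = ½kx²
x = √(2mgh/k) = √(2 × 14.1 × 9.81 × 3.33 / 7830) = 0.3430 m

x = 0.343 m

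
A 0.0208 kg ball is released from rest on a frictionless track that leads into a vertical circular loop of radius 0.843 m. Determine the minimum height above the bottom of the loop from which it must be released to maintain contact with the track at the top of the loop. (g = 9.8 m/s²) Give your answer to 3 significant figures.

h = 2.11 m

At the top, for minimum speed gravity alone supplies the centripetal force: mg = mv_top²/r ⇒ v_top² = gr = 8.261 m²/s²
Energy conservation from release height h to the top (height 2r): mgh = ½mv_top² + mg(2r)
h = v_top²/(2g) + 2r = r/2 + 2r = 5r/2 = 2.107 m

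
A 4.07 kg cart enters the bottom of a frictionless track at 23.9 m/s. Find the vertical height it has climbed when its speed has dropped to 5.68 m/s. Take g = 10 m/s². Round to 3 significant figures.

h = 26.9 m

Conservation of energy: ½mv₁² = ½mv₂² + mgh
h = (v₁² − v₂²)/(2g) = (23.9² − 5.68²)/(2 × 10) = 26.95 m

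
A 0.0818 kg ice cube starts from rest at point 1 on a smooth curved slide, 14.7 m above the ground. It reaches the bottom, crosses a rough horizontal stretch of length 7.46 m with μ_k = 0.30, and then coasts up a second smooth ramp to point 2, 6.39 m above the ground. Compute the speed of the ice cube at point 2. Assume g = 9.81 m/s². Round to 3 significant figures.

v = 10.9 m/s

Energy at 1: mgh₁ = (0.0818)(9.81)(14.7) = 11.796 J
Friction loss: W_f = μ_k mg d = 1.796 J
At 2: ½mv² + mgh₂ = mgh₁ − W_f
½mv² = 11.796 − 1.796 − 5.1277 = 4.8725 J
v = √(2 × 4.8725/0.0818) = 10.91 m/s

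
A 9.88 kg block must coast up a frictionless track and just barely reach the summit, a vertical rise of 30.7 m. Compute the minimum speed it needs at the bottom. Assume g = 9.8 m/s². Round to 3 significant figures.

At the top it is momentarily at rest, so all KE converts to PE: ½mv² = mgh
v = √(2gh) = √(2 × 9.8 × 30.7) = 24.53 m/s

v = 24.5 m/s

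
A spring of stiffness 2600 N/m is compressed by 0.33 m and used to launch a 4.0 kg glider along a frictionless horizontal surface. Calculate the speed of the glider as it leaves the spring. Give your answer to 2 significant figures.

The glider leaves the spring when the spring is at natural length, so ½kx² = ½mv²
v = x√(k/m) = 0.33 × √(2600/4.0) = 8.413 m/s

v = 8.4 m/s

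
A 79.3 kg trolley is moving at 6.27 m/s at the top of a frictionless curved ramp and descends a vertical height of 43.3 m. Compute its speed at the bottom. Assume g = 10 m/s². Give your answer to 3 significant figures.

Energy conservation between the two points: ½mv₀² + mgh = ½mv²
v² = v₀² + 2gh = (6.27)² + 2(10)(43.3) = 905.31
v = √905.31 = 30.09 m/s

v = 30.1 m/s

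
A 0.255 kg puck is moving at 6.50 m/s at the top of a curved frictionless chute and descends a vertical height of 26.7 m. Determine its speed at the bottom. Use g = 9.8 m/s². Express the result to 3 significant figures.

v = 23.8 m/s

Equating total energy at the two states: ½mv₀² + mgh = ½mv²
v² = v₀² + 2gh = (6.50)² + 2(9.8)(26.7) = 565.57
v = √565.57 = 23.78 m/s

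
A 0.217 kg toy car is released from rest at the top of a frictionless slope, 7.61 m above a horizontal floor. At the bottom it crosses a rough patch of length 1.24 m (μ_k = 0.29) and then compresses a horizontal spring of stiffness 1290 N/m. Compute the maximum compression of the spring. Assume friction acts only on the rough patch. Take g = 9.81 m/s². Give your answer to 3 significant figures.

x = 0.155 m

Initial energy: E₁ = mgh = (0.217)(9.81)(7.61) = 16.200 J
Friction removes W_f = μ_k mg d = (0.29)(0.217)(9.81)(1.24) = 0.7655 J
Energy reaching the spring: E = 16.200 − 0.7655 = 15.434 J
At max compression ½kx² = E ⇒ x = √(2E/k) = √(2 × 15.434/1290) = 0.1547 m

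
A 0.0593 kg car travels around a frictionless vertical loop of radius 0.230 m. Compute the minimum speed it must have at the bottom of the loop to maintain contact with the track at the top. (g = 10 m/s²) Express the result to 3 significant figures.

At the top: mg = mv_top²/r ⇒ v_top² = gr = 2.300 m²/s²
Energy from bottom to top (height 2r): ½mv_bot² = ½mv_top² + mg(2r)
v_bot² = gr + 4gr = 5gr = 11.50
v_bot = √(5gr) = 3.391 m/s

v = 3.39 m/s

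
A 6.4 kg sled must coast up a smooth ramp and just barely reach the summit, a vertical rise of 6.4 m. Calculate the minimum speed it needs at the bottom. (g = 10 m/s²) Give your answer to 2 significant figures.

At the top it is momentarily at rest, so all KE converts to PE: ½mv² = mgh
v = √(2gh) = √(2 × 10 × 6.4) = 11.31 m/s

v = 11 m/s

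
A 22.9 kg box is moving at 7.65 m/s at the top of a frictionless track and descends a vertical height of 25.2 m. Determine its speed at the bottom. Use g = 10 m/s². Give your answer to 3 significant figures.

Equating total energy at the two states: ½mv₀² + mgh = ½mv²
v² = v₀² + 2gh = (7.65)² + 2(10)(25.2) = 562.52
v = √562.52 = 23.72 m/s

v = 23.7 m/s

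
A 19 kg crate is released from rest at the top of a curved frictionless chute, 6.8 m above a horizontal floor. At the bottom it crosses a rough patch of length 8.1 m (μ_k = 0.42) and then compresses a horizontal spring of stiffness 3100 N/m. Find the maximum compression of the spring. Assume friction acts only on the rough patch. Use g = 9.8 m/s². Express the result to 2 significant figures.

Initial energy: E₁ = mgh = (19)(9.8)(6.8) = 1266.2 J
Friction removes W_f = μ_k mg d = (0.42)(19)(9.8)(8.1) = 633.5 J
Energy reaching the spring: E = 1266.2 − 633.5 = 632.71 J
At max compression ½kx² = E ⇒ x = √(2E/k) = √(2 × 632.71/3100) = 0.6389 m

x = 0.64 m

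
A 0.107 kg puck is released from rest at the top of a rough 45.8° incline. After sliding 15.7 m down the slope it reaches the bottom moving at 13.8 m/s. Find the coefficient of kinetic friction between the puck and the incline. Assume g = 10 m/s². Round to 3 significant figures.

μ_k = 0.158

Energy balance down the incline: mg L sinθ − ½mv² = μ_k (mg cosθ) L
mgL sinθ = 12.043 J; ½mv² = 10.189 J
W_f = 12.043 − 10.189 = 1.855 J
μ_k = W_f/(mg cosθ · L) = 1.855/(0.7460 × 15.7) = 0.1584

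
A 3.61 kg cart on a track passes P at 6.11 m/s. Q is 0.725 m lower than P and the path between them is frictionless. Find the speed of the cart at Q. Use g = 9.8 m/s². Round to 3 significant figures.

v = 7.18 m/s

Equating total energy at the two states: ½mv₀² + mgh = ½mv²
v² = v₀² + 2gh = (6.11)² + 2(9.8)(0.725) = 51.542
v = √51.542 = 7.179 m/s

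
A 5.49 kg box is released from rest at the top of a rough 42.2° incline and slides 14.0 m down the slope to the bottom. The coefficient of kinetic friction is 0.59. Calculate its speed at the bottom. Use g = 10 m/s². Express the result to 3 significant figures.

v = 8.11 m/s

Taking the bottom as reference, mgh = ½mv² + μ_k N L with h = L sinθ, N = mg cosθ:
mgh = mgL sinθ = (5.49)(10)(14.0)sin42.2° = 516.28 J
W_f = μ_k mg cosθ · L = (0.59)(5.49)(10)cos42.2°·14.0 = 335.9 J
½mv² = 516.28 − 335.9 = 180.35 J
v = √(2 × 180.35/5.49) = 8.106 m/s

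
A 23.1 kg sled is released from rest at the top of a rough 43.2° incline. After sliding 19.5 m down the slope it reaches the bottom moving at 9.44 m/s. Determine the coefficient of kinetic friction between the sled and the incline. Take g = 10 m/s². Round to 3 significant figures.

mgh = ½mv² + μ_k (mg cosθ) L, with h = L sinθ
mgL sinθ = 3083.5 J; ½mv² = 1029.3 J
W_f = 3083.5 − 1029.3 = 2054 J
μ_k = W_f/(mg cosθ · L) = 2054/(168.4 × 19.5) = 0.6256

μ_k = 0.626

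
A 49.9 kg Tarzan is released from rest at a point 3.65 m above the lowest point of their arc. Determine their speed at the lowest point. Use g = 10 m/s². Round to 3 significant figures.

Mechanical energy is conserved (no friction): mgh = ½mv²
v = √(2gh) = √(2 × 10 × 3.65) = √73.000 = 8.544 m/s

v = 8.54 m/s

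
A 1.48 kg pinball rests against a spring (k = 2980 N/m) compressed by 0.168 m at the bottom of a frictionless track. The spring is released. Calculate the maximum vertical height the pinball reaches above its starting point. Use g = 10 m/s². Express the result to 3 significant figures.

h = 2.84 m

All spring PE becomes gravitational PE at the highest point: ½kx² = mgh
h = kx²/(2mg) = (2980)(0.168)²/(2 × 1.48 × 10) = 2.841 m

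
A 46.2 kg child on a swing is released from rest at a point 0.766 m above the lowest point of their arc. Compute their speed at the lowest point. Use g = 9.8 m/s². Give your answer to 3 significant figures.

v = 3.87 m/s

Energy conservation between the two points: mgh = ½mv²
v = √(2gh) = √(2 × 9.8 × 0.766) = √15.014 = 3.875 m/s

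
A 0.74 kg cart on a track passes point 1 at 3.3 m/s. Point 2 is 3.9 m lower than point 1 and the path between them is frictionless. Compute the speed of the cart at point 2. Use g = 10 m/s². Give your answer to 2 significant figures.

v = 9.4 m/s

By conservation of mechanical energy, ½mv₀² + mgh = ½mv²
v² = v₀² + 2gh = (3.3)² + 2(10)(3.9) = 88.890
v = √88.890 = 9.428 m/s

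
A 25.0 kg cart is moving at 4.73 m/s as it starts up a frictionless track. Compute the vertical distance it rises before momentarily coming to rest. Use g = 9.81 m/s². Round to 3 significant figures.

h = 1.14 m

By energy conservation, ½mv² = mgh
h = v²/(2g) = 4.73²/(2 × 9.81) = 1.140 m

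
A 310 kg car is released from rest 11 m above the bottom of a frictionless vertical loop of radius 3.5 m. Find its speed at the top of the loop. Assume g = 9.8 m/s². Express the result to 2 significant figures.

Energy conservation: mgh = ½mv_top² + mg(2r)
v_top² = 2g(h − 2r) = 2(9.8)(11 − 7.000) = 78.40
v_top = 8.854 m/s

v = 8.9 m/s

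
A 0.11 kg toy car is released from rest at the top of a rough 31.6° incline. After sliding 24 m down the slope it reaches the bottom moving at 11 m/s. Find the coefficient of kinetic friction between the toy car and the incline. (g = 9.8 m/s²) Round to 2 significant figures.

The energy dissipated by friction is the PE lost minus the KE gained:
mgL sinθ = 13.557 J; ½mv² = 6.6550 J
W_f = 13.557 − 6.6550 = 6.902 J
μ_k = W_f/(mg cosθ · L) = 6.902/(0.9182 × 24) = 0.3132

μ_k = 0.31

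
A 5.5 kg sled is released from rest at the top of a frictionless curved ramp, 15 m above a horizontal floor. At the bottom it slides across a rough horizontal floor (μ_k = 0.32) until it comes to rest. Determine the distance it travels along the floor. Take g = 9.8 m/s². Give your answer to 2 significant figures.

d = 47 m

Applying the work–energy principle:
At rest all PE has been dissipated by friction: mgh = μ_k m g d
d = h/μ_k = 15/0.32 = 46.88 m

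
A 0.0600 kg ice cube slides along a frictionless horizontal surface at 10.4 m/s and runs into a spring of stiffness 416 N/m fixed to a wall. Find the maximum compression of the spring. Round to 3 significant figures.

Conservation of energy between contact and max compression: ½mv² = ½kx²
x = v√(m/k) = 10.4 × √(0.0600/416) = 0.1249 m

x = 0.125 m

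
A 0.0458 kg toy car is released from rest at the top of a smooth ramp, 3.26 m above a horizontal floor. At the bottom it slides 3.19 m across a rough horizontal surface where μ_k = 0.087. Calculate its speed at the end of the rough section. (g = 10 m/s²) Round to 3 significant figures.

v = 7.72 m/s

Energy bookkeeping (friction removes W_f = μ_k N d):
mgh = ½mv² + μ_k m g d
W_f = μ_k mg d = (0.087)(0.0458)(10)(3.19) = 0.1271 J
½mv² = mgh − W_f = 1.4931 − 0.1271 = 1.3660 J
v = √(2 × 1.3660/0.0458) = 7.723 m/s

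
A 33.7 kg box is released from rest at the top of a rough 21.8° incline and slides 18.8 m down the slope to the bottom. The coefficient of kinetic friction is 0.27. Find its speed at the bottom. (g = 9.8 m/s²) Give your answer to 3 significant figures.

Energy: mgh = ½mv² + W_f, with h = L sinθ and W_f = μ_k (mg cosθ) L
mgh = mgL sinθ = (33.7)(9.8)(18.8)sin21.8° = 2305.8 J
W_f = μ_k mg cosθ · L = (0.27)(33.7)(9.8)cos21.8°·18.8 = 1557 J
½mv² = 2305.8 − 1557 = 749.27 J
v = √(2 × 749.27/33.7) = 6.668 m/s

v = 6.67 m/s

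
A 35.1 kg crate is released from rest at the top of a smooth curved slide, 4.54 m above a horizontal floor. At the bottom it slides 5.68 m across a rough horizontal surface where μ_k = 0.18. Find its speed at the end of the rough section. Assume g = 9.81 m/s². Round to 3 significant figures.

Energy at the top = energy at the end + work done against friction:
mgh = ½mv² + μ_k m g d
W_f = μ_k mg d = (0.18)(35.1)(9.81)(5.68) = 352.0 J
½mv² = mgh − W_f = 1563.3 − 352.0 = 1211.2 J
v = √(2 × 1211.2/35.1) = 8.308 m/s

v = 8.31 m/s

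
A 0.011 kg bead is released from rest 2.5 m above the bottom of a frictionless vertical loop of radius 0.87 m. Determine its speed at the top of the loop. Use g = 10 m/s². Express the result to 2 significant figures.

v = 3.9 m/s

Energy conservation: mgh = ½mv_top² + mg(2r)
v_top² = 2g(h − 2r) = 2(10)(2.5 − 1.740) = 15.20
v_top = 3.899 m/s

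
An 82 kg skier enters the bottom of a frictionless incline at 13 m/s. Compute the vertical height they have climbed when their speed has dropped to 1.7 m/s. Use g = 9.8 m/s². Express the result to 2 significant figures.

h = 8.5 m

Conservation of energy: ½mv₁² = ½mv₂² + mgh
h = (v₁² − v₂²)/(2g) = (13² − 1.7²)/(2 × 9.8) = 8.475 m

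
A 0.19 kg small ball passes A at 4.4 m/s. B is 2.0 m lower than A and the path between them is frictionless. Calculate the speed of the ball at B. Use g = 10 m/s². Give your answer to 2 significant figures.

Equating total energy at the two states: ½mv₀² + mgh = ½mv²
The mass cancels from both sides.
v² = v₀² + 2gh = (4.4)² + 2(10)(2.0) = 59.360
v = √59.360 = 7.705 m/s

v = 7.7 m/s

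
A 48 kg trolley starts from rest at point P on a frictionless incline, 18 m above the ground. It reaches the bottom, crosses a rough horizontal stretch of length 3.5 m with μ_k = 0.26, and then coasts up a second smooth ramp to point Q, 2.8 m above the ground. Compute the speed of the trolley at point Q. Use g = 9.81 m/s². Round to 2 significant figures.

v = 17 m/s

Energy at P: mgh₁ = (48)(9.81)(18) = 8475.8 J
Friction loss: W_f = μ_k mg d = 428.5 J
At Q: ½mv² + mgh₂ = mgh₁ − W_f
½mv² = 8475.8 − 428.5 − 1318.5 = 6728.9 J
v = √(2 × 6728.9/48) = 16.74 m/s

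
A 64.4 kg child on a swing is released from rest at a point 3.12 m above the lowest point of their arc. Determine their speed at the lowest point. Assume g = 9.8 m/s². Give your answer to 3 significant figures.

Mechanical energy is conserved (no friction): mgh = ½mv²
v = √(2gh) = √(2 × 9.8 × 3.12) = √61.152 = 7.820 m/s

v = 7.82 m/s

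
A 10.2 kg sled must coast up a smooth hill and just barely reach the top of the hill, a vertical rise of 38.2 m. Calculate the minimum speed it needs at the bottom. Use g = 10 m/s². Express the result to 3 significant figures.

At the top it is momentarily at rest, so all KE converts to PE: ½mv² = mgh
v = √(2gh) = √(2 × 10 × 38.2) = 27.64 m/s

v = 27.6 m/s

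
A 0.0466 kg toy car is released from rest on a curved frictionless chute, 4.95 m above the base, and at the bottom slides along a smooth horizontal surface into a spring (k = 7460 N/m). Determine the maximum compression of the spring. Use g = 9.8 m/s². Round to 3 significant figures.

Gravitational PE at the top equals spring PE at max compression: mgh = ½kx²
x = √(2mgh/k) = √(2 × 0.0466 × 9.8 × 4.95 / 7460) = 0.02462 m

x = 0.0246 m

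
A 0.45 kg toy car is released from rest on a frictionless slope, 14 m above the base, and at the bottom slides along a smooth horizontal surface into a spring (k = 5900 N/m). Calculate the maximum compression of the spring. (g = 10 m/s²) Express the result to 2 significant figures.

x = 0.15 m

Energy conservation (no friction) from release to max compression: mgh = ½kx²
x = √(2mgh/k) = √(2 × 0.45 × 10 × 14 / 5900) = 0.1461 m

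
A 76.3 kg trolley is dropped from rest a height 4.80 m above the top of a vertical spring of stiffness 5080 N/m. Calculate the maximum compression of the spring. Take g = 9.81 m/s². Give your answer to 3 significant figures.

Measuring PE from the top of the relaxed spring, at max compression the trolley has dropped H + x with zero KE, so:
mg(H + x) = ½kx²
½(5080)x² − (76.3)(9.81)x − (76.3)(9.81)(4.80) = 0
2540x² − 748.5x − 3593 = 0
x = [748.5 + √(560257 + 3.6503e+07)]/(2 × 2540) = 1.346 m

x = 1.35 m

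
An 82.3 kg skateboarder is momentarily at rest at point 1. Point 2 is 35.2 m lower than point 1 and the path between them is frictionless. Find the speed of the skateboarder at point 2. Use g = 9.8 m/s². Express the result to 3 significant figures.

Energy conservation between the two points: mgh = ½mv²
v = √(2gh) = √(2 × 9.8 × 35.2) = √689.92 = 26.27 m/s

v = 26.3 m/s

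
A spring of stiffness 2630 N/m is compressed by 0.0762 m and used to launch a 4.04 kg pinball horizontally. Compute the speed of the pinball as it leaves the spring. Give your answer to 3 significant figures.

v = 1.94 m/s

The pinball leaves the spring when the spring is at natural length, so ½kx² = ½mv²
v = x√(k/m) = 0.0762 × √(2630/4.04) = 1.944 m/s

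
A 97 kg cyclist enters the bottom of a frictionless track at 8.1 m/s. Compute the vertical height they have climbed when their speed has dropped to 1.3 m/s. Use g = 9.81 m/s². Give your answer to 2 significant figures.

h = 3.3 m

Energy balance between the two points: ½mv₁² = ½mv₂² + mgh
h = (v₁² − v₂²)/(2g) = (8.1² − 1.3²)/(2 × 9.81) = 3.258 m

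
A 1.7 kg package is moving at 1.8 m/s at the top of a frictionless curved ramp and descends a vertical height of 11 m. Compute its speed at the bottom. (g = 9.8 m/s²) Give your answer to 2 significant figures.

By conservation of mechanical energy, ½mv₀² + mgh = ½mv²
v² = v₀² + 2gh = (1.8)² + 2(9.8)(11) = 218.84
v = √218.84 = 14.79 m/s

v = 15 m/s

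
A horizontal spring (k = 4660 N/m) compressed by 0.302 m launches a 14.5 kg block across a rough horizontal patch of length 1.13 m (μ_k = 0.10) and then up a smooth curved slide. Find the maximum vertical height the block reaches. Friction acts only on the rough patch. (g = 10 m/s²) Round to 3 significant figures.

h = 1.35 m

Spring energy: E₀ = ½kx² = ½(4660)(0.302)² = 212.51 J
Friction: W_f = μ_k mg d = (0.10)(14.5)(10)(1.13) = 16.39 J
Energy at base of ramp: E = 212.51 − 16.39 = 196.12 J
At max height all remaining energy is PE: mgh = E ⇒ h = E/(mg) = 196.12/(14.5 × 10) = 1.353 m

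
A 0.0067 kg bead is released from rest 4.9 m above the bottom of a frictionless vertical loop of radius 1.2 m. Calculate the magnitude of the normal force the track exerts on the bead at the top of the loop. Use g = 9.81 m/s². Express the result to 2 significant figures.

Energy from release to top (height 2r): mgh = ½mv_top² + mg(2r)
v_top² = 2g(h − 2r) = 2(9.81)(4.9 − 2.400) = 49.050 m²/s²
At the top, both N and weight point toward the centre: N + mg = mv_top²/r
N = m(v_top²/r − g) = 0.0067(49.050/1.2 − 9.81) = 0.2081 N

N = 0.21 N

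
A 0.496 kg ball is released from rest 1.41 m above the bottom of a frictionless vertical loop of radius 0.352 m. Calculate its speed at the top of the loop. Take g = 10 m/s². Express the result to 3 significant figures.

Energy conservation: mgh = ½mv_top² + mg(2r)
v_top² = 2g(h − 2r) = 2(10)(1.41 − 0.7040) = 14.12
v_top = 3.758 m/s

v = 3.76 m/s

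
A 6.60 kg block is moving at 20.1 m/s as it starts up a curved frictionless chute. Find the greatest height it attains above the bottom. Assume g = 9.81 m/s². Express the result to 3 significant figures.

By energy conservation, ½mv² = mgh
h = v²/(2g) = 20.1²/(2 × 9.81) = 20.59 m

h = 20.6 m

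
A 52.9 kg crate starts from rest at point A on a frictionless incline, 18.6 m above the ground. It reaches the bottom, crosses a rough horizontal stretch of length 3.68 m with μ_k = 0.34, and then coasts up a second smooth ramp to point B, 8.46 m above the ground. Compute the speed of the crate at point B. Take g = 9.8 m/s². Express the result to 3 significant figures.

v = 13.2 m/s

Energy at A: mgh₁ = (52.9)(9.8)(18.6) = 9642.6 J
Friction loss: W_f = μ_k mg d = 648.6 J
At B: ½mv² + mgh₂ = mgh₁ − W_f
½mv² = 9642.6 − 648.6 − 4385.8 = 4608.1 J
v = √(2 × 4608.1/52.9) = 13.20 m/s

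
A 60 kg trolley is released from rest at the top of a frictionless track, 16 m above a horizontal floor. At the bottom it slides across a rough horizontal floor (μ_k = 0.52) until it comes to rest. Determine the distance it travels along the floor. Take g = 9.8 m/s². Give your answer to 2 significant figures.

Energy bookkeeping (friction removes W_f = μ_k N d):
At rest all PE has been dissipated by friction: mgh = μ_k m g d
d = h/μ_k = 16/0.52 = 30.77 m

d = 31 m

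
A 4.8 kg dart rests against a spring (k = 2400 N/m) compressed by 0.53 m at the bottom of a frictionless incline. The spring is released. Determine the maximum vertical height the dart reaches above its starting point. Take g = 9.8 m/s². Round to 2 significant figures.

h = 7.2 m

Energy conservation from release to the highest point: ½kx² = mgh
h = kx²/(2mg) = (2400)(0.53)²/(2 × 4.8 × 9.8) = 7.166 m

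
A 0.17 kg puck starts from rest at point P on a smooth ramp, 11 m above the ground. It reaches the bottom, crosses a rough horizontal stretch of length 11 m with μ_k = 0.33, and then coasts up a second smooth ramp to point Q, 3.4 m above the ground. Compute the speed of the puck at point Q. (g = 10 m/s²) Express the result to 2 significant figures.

Energy at P: mgh₁ = (0.17)(10)(11) = 18.700 J
Friction loss: W_f = μ_k mg d = 6.171 J
At Q: ½mv² + mgh₂ = mgh₁ − W_f
½mv² = 18.700 − 6.171 − 5.7800 = 6.7490 J
v = √(2 × 6.7490/0.17) = 8.911 m/s

v = 8.9 m/s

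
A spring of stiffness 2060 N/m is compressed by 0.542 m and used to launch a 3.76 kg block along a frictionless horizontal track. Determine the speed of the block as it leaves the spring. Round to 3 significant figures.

Conservation of energy: ½kx² = ½mv²
v = x√(k/m) = 0.542 × √(2060/3.76) = 12.69 m/s

v = 12.7 m/s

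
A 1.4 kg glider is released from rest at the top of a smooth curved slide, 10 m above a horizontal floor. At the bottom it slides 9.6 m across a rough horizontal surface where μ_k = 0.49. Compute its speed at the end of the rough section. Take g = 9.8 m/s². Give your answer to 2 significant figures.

Energy at the top = energy at the end + work done against friction:
mgh = ½mv² + μ_k m g d
W_f = μ_k mg d = (0.49)(1.4)(9.8)(9.6) = 64.54 J
½mv² = mgh − W_f = 137.20 − 64.54 = 72.661 J
v = √(2 × 72.661/1.4) = 10.19 m/s

v = 10 m/s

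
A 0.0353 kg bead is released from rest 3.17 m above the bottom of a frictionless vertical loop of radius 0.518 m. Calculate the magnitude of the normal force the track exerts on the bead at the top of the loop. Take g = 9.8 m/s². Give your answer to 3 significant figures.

Energy from release to top (height 2r): mgh = ½mv_top² + mg(2r)
v_top² = 2g(h − 2r) = 2(9.8)(3.17 − 1.036) = 41.826 m²/s²
At the top, both N and weight point toward the centre: N + mg = mv_top²/r
N = m(v_top²/r − g) = 0.0353(41.826/0.518 − 9.8) = 2.504 N

N = 2.50 N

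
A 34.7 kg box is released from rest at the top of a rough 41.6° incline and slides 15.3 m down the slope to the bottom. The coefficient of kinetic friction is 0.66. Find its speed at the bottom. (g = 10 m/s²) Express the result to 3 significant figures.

v = 7.22 m/s

Taking the bottom as reference, mgh = ½mv² + μ_k N L with h = L sinθ, N = mg cosθ:
mgh = mgL sinθ = (34.7)(10)(15.3)sin41.6° = 3524.9 J
W_f = μ_k mg cosθ · L = (0.66)(34.7)(10)cos41.6°·15.3 = 2620 J
½mv² = 3524.9 − 2620 = 904.56 J
v = √(2 × 904.56/34.7) = 7.221 m/s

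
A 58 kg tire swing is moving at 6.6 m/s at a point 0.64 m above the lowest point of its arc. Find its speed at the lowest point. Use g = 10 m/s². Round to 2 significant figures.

v = 7.5 m/s

By conservation of mechanical energy, ½mv₀² + mgh = ½mv²
v² = v₀² + 2gh = (6.6)² + 2(10)(0.64) = 56.360
v = √56.360 = 7.507 m/s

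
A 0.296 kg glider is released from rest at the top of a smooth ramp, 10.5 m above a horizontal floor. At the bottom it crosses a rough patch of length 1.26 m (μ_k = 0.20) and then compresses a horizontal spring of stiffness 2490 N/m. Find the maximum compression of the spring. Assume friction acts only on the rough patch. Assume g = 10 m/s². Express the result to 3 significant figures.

x = 0.156 m

Initial energy: E₁ = mgh = (0.296)(10)(10.5) = 31.080 J
Friction removes W_f = μ_k mg d = (0.20)(0.296)(10)(1.26) = 0.7459 J
Energy reaching the spring: E = 31.080 − 0.7459 = 30.334 J
At max compression ½kx² = E ⇒ x = √(2E/k) = √(2 × 30.334/2490) = 0.1561 m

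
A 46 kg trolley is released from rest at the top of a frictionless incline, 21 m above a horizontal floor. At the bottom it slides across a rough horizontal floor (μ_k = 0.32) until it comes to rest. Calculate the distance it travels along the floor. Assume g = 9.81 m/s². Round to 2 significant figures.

d = 66 m

Energy at the top = energy at the end + work done against friction:
At rest all PE has been dissipated by friction: mgh = μ_k m g d
d = h/μ_k = 21/0.32 = 65.62 m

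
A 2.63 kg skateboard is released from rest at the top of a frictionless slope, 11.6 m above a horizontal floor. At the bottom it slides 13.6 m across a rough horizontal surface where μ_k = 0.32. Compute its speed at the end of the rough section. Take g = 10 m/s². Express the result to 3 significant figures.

v = 12.0 m/s

Applying the work–energy principle:
mgh = ½mv² + μ_k m g d
W_f = μ_k mg d = (0.32)(2.63)(10)(13.6) = 114.5 J
½mv² = mgh − W_f = 305.08 − 114.5 = 190.62 J
v = √(2 × 190.62/2.63) = 12.04 m/s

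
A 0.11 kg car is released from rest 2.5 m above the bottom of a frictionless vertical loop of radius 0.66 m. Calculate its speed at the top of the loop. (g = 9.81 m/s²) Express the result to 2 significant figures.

Energy conservation: mgh = ½mv_top² + mg(2r)
v_top² = 2g(h − 2r) = 2(9.81)(2.5 − 1.320) = 23.15
v_top = 4.812 m/s

v = 4.8 m/s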